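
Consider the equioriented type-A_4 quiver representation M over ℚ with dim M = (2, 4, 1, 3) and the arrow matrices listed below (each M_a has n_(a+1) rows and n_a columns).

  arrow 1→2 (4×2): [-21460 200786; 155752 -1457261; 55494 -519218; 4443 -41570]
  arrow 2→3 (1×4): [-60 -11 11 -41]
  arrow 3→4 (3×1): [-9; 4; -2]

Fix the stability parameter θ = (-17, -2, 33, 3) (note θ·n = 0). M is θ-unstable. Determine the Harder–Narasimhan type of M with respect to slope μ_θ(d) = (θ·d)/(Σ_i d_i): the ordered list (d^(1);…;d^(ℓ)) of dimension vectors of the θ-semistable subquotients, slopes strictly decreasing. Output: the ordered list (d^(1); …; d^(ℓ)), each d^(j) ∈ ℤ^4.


Via rank(M_{q-1}∘⋯∘M_p): M ≅ I[1,2], I[1,4], I[2,2]^2, I[4,4]^2.
μ_θ-semistable layers: μ^(1)=18; μ^(2)=3; μ^(3)=-2; μ^(4)=-17

((0, 0, 1, 1); (0, 0, 0, 2); (0, 4, 0, 0); (2, 0, 0, 0))


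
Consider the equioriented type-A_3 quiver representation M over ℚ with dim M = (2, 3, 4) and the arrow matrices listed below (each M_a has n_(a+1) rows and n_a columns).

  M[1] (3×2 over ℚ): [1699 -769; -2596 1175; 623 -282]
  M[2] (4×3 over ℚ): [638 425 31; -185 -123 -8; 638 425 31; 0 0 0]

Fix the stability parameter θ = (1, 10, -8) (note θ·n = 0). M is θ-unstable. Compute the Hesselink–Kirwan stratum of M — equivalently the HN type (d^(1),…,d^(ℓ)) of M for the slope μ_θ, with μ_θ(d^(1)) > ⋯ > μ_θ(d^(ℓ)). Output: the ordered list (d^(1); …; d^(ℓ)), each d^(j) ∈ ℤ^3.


Via rank(M_{q-1}∘⋯∘M_p): M ≅ I[1,3]^2, I[2,2], I[3,3]^2.
μ_θ-semistable layers: μ^(1)=10; μ^(2)=1; μ^(3)=-8

((0, 1, 0); (2, 2, 2); (0, 0, 2))


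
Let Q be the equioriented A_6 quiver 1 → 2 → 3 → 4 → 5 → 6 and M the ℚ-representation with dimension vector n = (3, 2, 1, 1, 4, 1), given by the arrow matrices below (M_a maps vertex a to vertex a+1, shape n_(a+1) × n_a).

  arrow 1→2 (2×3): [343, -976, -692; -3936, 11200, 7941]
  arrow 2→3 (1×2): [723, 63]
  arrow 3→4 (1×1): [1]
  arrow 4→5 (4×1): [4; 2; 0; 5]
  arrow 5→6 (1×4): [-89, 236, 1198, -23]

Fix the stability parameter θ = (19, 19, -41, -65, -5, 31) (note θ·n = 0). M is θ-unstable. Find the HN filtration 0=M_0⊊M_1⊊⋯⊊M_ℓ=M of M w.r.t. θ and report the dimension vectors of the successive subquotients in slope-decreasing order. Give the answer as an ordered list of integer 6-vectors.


Barcode: M ≅ I[1,1], I[1,2], I[1,6], I[5,5]^3. HN layers by μ_θ (4 steps, strictly decreasing):
  μ^(1)=31; μ^(2)=19; μ^(3)=-5; μ^(4)=-17

((0, 0, 0, 0, 0, 1); (2, 1, 0, 0, 0, 0); (0, 0, 0, 0, 4, 0); (1, 1, 1, 1, 0, 0))


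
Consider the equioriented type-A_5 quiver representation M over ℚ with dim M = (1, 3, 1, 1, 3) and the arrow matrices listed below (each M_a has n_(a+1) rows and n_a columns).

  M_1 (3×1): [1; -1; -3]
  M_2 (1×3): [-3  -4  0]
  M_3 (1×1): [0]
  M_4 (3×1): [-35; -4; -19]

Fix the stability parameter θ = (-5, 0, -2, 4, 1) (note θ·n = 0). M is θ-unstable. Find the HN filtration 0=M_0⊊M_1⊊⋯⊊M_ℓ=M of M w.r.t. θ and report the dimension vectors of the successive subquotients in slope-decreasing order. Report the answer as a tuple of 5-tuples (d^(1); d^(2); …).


Via rank(M_{q-1}∘⋯∘M_p): M ≅ I[1,3], I[2,2]^2, I[4,5], I[5,5]^2.
μ_θ-semistable layers: μ^(1)=5/2; μ^(2)=1; μ^(3)=0; μ^(4)=-1; μ^(5)=-5

((0, 0, 0, 1, 1); (0, 0, 0, 0, 2); (0, 2, 0, 0, 0); (0, 1, 1, 0, 0); (1, 0, 0, 0, 0))


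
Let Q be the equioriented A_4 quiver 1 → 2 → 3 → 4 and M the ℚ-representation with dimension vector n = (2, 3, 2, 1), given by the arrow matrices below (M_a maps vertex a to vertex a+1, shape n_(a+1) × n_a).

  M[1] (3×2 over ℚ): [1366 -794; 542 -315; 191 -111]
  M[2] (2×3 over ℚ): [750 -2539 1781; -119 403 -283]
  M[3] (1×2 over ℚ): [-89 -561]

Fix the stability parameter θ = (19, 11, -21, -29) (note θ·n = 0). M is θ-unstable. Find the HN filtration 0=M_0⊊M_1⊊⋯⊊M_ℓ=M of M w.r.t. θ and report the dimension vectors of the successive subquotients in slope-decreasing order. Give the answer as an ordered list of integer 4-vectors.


Barcode: M ≅ I[1,3], I[1,4], I[2,2]. HN layers by μ_θ (3 steps, strictly decreasing):
  μ^(1)=11; μ^(2)=3; μ^(3)=-5

((0, 1, 0, 0); (1, 1, 1, 0); (1, 1, 1, 1))


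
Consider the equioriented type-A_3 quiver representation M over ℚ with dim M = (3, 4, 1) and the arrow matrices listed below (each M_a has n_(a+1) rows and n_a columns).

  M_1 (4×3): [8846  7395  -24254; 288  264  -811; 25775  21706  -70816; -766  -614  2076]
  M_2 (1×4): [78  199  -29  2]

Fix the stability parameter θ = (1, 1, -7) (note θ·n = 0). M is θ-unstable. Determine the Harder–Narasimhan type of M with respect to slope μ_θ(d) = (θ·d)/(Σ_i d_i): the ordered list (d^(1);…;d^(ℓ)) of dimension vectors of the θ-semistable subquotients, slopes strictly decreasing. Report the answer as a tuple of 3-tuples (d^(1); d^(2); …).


Via rank(M_{q-1}∘⋯∘M_p): M ≅ I[1,2]^2, I[1,3], I[2,2].
μ_θ-semistable layers: μ^(1)=1; μ^(2)=-5/3

((2, 3, 0); (1, 1, 1))


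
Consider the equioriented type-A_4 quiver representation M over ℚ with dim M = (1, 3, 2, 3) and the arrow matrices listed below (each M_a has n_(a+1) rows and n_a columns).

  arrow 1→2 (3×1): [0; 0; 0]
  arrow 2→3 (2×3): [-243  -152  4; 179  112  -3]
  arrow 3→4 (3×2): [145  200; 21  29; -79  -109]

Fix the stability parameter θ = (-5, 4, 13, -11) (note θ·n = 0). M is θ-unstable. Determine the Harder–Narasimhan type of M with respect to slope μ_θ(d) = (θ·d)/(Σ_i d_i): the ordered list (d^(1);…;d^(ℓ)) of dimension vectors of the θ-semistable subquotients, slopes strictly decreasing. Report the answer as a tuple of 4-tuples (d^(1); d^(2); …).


Barcode: M ≅ I[1,1], I[2,2], I[2,4]^2, I[4,4]. HN layers by μ_θ (4 steps, strictly decreasing):
  μ^(1)=4; μ^(2)=2; μ^(3)=-5; μ^(4)=-11

((0, 1, 0, 0); (0, 2, 2, 2); (1, 0, 0, 0); (0, 0, 0, 1))


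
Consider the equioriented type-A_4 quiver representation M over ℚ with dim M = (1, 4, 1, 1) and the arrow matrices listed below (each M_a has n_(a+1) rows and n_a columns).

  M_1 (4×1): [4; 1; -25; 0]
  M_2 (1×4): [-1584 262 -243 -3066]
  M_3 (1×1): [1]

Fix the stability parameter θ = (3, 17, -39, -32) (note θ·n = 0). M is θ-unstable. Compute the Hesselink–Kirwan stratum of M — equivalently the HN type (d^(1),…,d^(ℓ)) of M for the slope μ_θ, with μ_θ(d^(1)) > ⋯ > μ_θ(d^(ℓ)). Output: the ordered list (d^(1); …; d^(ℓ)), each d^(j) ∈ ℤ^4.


Via rank(M_{q-1}∘⋯∘M_p): M ≅ I[1,4], I[2,2]^3.
μ_θ-semistable layers: μ^(1)=17; μ^(2)=-51/4

((0, 3, 0, 0); (1, 1, 1, 1))


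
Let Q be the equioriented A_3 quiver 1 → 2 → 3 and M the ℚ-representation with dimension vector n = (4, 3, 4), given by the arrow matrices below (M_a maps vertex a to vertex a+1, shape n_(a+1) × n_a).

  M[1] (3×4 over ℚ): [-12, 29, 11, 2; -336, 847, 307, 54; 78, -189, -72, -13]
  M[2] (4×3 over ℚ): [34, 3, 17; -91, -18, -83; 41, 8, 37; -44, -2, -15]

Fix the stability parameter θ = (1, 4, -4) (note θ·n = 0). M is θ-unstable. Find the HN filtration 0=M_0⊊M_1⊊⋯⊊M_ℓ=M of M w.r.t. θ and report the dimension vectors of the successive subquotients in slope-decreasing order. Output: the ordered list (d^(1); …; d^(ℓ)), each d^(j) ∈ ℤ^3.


Barcode: M ≅ I[1,1], I[1,3]^3, I[3,3]. HN layers by μ_θ (3 steps, strictly decreasing):
  μ^(1)=1; μ^(2)=1/3; μ^(3)=-4

((1, 0, 0); (3, 3, 3); (0, 0, 1))


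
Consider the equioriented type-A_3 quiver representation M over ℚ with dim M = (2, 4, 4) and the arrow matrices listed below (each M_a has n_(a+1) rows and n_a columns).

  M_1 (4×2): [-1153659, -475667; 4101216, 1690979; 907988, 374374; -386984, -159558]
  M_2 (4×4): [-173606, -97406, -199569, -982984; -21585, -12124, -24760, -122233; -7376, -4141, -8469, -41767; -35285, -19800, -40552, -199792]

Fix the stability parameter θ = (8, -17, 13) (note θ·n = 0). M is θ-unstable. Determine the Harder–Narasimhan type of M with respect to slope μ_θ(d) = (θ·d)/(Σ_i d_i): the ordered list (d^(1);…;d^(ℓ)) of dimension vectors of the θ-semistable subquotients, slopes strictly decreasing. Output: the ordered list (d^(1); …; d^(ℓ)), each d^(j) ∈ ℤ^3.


Interval decomposition of M: I[1,3]^2, I[2,3]^2.
HN type (ℓ=3): μ^(1)=13; μ^(2)=-9/2; μ^(3)=-17

((0, 0, 4); (2, 2, 0); (0, 2, 0))


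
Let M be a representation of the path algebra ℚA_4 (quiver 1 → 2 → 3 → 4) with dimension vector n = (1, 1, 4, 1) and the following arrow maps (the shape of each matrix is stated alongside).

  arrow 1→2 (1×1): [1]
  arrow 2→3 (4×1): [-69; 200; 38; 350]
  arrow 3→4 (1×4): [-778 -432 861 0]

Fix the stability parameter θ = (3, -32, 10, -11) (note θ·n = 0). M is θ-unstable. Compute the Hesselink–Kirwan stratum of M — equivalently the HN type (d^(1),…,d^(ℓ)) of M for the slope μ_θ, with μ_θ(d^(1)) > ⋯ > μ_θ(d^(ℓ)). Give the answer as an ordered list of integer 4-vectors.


Via rank(M_{q-1}∘⋯∘M_p): M ≅ I[1,3], I[3,3]^2, I[3,4].
μ_θ-semistable layers: μ^(1)=10; μ^(2)=-1/2; μ^(3)=-29/2

((0, 0, 3, 0); (0, 0, 1, 1); (1, 1, 0, 0))


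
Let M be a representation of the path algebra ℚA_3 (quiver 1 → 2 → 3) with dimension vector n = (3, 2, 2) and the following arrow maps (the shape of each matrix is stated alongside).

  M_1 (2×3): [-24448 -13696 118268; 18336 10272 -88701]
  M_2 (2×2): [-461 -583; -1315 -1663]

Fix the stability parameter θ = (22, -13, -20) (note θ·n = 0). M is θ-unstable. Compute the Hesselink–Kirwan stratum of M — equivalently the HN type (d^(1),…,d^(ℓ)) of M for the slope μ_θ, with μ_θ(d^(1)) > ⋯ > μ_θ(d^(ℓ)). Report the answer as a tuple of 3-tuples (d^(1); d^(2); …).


Barcode: M ≅ I[1,1]^2, I[1,3], I[2,3]. HN layers by μ_θ (3 steps, strictly decreasing):
  μ^(1)=22; μ^(2)=-11/3; μ^(3)=-33/2

((2, 0, 0); (1, 1, 1); (0, 1, 1))


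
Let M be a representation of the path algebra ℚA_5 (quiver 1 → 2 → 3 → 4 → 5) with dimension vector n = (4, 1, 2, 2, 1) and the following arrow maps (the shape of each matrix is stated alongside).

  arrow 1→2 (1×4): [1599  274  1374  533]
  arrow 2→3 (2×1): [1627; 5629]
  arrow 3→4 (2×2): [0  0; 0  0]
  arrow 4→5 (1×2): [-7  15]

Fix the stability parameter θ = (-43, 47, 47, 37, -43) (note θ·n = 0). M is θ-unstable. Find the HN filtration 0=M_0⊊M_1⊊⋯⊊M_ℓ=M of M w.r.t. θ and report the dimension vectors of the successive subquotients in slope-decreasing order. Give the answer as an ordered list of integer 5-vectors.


Barcode: M ≅ I[1,1]^3, I[1,3], I[3,3], I[4,4], I[4,5]. HN layers by μ_θ (4 steps, strictly decreasing):
  μ^(1)=47; μ^(2)=37; μ^(3)=-3; μ^(4)=-43

((0, 1, 2, 0, 0); (0, 0, 0, 1, 0); (0, 0, 0, 1, 1); (4, 0, 0, 0, 0))


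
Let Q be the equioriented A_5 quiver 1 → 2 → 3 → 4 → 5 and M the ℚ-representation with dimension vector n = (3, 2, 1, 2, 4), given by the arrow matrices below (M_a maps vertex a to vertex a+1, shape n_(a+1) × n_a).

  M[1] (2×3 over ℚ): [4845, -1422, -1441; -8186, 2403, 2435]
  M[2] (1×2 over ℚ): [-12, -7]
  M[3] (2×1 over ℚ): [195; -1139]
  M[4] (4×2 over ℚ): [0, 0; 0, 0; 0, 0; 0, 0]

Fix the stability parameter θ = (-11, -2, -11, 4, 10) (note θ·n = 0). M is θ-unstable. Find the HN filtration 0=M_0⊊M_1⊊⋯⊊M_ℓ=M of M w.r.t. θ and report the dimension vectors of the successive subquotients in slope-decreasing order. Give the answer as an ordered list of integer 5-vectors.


Barcode: M ≅ I[1,1], I[1,2], I[1,4], I[4,4], I[5,5]^4. HN layers by μ_θ (5 steps, strictly decreasing):
  μ^(1)=10; μ^(2)=4; μ^(3)=-2; μ^(4)=-13/2; μ^(5)=-11

((0, 0, 0, 0, 4); (0, 0, 0, 2, 0); (0, 1, 0, 0, 0); (0, 1, 1, 0, 0); (3, 0, 0, 0, 0))


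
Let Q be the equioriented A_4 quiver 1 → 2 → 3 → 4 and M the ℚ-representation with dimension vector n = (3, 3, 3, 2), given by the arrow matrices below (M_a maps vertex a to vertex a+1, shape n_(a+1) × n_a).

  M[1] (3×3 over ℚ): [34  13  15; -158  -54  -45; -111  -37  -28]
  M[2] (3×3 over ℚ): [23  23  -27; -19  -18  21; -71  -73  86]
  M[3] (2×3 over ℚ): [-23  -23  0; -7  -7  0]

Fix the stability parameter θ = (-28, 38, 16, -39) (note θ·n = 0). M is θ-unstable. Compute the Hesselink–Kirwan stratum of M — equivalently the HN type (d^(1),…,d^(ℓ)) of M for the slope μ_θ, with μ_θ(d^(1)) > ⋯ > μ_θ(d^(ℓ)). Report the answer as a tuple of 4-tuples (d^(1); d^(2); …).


Via rank(M_{q-1}∘⋯∘M_p): M ≅ I[1,3]^2, I[1,4], I[4,4].
μ_θ-semistable layers: μ^(1)=27; μ^(2)=5; μ^(3)=-28; μ^(4)=-39

((0, 2, 2, 0); (0, 1, 1, 1); (3, 0, 0, 0); (0, 0, 0, 1))


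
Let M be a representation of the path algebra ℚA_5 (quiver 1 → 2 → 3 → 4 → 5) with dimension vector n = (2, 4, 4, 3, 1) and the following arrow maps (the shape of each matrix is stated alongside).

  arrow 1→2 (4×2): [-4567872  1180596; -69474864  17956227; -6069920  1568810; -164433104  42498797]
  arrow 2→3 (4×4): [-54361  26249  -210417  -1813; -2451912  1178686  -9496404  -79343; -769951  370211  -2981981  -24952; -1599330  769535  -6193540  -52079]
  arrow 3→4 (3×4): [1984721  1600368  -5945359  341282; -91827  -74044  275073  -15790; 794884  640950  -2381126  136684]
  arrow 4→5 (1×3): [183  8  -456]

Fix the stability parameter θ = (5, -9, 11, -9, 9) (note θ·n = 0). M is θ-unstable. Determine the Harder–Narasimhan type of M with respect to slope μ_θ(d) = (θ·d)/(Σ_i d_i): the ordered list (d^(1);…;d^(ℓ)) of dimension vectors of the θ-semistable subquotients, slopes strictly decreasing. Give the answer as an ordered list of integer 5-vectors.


Interval decomposition of M: I[1,1], I[1,5], I[2,3]^2, I[2,4], I[4,4].
HN type (ℓ=6): μ^(1)=11; μ^(2)=9; μ^(3)=5; μ^(4)=1; μ^(5)=-2; μ^(6)=-9

((0, 0, 2, 0, 0); (0, 0, 0, 0, 1); (1, 0, 0, 0, 0); (0, 0, 2, 2, 0); (1, 1, 0, 0, 0); (0, 3, 0, 1, 0))


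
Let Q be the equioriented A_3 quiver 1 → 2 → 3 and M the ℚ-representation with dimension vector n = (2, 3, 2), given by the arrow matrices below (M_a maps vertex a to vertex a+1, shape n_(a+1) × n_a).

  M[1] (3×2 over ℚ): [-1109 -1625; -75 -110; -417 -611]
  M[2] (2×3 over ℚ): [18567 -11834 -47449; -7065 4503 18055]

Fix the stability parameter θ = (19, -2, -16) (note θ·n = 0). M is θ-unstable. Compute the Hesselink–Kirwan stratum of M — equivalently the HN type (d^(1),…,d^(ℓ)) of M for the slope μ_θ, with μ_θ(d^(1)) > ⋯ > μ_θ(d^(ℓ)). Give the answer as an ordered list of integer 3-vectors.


Barcode: M ≅ I[1,2], I[1,3], I[2,3]. HN layers by μ_θ (3 steps, strictly decreasing):
  μ^(1)=17/2; μ^(2)=1/3; μ^(3)=-9

((1, 1, 0); (1, 1, 1); (0, 1, 1))


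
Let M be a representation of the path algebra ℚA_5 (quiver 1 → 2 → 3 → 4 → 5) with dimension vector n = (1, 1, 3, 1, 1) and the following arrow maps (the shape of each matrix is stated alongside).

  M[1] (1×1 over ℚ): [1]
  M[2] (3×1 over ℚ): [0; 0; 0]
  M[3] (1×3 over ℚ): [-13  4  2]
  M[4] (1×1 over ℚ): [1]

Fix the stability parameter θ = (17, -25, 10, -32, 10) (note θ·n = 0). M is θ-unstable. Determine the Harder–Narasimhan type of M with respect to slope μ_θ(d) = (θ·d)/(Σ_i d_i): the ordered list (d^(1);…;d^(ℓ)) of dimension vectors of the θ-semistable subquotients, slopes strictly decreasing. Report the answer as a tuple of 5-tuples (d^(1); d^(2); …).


Interval decomposition of M: I[1,2], I[3,3]^2, I[3,5].
HN type (ℓ=3): μ^(1)=10; μ^(2)=-4; μ^(3)=-11

((0, 0, 2, 0, 1); (1, 1, 0, 0, 0); (0, 0, 1, 1, 0))


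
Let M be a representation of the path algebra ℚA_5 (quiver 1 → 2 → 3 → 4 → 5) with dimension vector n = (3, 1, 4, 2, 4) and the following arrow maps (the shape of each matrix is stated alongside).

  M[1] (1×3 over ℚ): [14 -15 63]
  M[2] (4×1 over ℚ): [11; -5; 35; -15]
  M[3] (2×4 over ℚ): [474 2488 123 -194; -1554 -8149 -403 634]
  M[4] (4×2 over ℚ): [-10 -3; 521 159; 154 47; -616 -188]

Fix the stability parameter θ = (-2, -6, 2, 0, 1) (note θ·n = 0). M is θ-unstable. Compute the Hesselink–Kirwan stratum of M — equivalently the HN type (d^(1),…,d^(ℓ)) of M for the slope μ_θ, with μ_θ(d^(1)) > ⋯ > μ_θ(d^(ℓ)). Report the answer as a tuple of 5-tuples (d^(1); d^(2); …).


Barcode: M ≅ I[1,1]^2, I[1,5], I[3,3]^2, I[3,5], I[5,5]^2. HN layers by μ_θ (4 steps, strictly decreasing):
  μ^(1)=2; μ^(2)=1; μ^(3)=-2; μ^(4)=-4

((0, 0, 2, 0, 0); (0, 0, 2, 2, 4); (2, 0, 0, 0, 0); (1, 1, 0, 0, 0))


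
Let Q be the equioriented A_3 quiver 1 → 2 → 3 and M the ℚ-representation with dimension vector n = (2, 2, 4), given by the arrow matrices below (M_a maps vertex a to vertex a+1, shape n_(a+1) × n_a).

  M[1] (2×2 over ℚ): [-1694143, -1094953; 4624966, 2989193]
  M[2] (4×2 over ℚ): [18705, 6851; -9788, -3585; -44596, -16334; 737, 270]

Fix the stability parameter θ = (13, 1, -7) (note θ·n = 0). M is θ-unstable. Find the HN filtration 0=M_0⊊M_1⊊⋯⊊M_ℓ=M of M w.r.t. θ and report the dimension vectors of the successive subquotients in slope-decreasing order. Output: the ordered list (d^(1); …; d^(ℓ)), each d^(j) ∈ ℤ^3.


Interval decomposition of M: I[1,3]^2, I[3,3]^2.
HN type (ℓ=2): μ^(1)=7/3; μ^(2)=-7

((2, 2, 2); (0, 0, 2))


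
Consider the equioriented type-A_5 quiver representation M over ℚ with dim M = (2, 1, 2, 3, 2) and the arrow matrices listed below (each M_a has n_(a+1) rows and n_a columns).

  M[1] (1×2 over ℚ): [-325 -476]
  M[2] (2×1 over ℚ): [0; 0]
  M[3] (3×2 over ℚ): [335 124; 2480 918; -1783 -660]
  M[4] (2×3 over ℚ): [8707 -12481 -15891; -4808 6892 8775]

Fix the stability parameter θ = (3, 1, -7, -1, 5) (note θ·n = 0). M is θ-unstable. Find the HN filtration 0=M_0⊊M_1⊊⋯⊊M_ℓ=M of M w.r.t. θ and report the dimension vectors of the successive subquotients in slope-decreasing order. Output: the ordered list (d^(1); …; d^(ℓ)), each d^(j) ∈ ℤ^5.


Interval decomposition of M: I[1,1], I[1,2], I[3,5]^2, I[4,4].
HN type (ℓ=5): μ^(1)=5; μ^(2)=3; μ^(3)=2; μ^(4)=-1; μ^(5)=-7

((0, 0, 0, 0, 2); (1, 0, 0, 0, 0); (1, 1, 0, 0, 0); (0, 0, 0, 3, 0); (0, 0, 2, 0, 0))


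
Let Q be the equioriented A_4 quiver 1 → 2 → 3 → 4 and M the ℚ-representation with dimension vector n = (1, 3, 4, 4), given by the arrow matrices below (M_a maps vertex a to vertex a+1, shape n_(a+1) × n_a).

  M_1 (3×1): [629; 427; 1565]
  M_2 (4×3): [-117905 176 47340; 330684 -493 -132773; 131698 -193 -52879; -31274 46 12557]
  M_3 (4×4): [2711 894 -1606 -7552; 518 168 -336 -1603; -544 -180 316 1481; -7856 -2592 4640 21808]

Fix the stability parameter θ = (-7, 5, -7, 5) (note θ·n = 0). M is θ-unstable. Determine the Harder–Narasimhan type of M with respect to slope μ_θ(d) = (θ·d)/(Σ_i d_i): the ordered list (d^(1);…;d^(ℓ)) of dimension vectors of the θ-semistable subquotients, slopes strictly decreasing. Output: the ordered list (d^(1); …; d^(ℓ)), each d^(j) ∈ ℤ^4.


Barcode: M ≅ I[1,4], I[2,3], I[2,4], I[3,3], I[4,4]^2. HN layers by μ_θ (3 steps, strictly decreasing):
  μ^(1)=5; μ^(2)=-1; μ^(3)=-7

((0, 0, 0, 4); (0, 3, 3, 0); (1, 0, 1, 0))


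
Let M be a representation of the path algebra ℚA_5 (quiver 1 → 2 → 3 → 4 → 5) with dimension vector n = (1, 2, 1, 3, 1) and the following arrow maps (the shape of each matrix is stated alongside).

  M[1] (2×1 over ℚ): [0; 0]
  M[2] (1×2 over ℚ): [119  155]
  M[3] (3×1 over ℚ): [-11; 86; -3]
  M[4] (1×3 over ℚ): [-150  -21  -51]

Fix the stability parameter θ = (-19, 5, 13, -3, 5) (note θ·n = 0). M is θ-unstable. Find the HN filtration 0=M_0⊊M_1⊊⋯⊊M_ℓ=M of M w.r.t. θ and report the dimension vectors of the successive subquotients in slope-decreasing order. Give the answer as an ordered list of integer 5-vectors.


Via rank(M_{q-1}∘⋯∘M_p): M ≅ I[1,1], I[2,2], I[2,5], I[4,4]^2.
μ_θ-semistable layers: μ^(1)=5; μ^(2)=-3; μ^(3)=-19

((0, 2, 1, 1, 1); (0, 0, 0, 2, 0); (1, 0, 0, 0, 0))


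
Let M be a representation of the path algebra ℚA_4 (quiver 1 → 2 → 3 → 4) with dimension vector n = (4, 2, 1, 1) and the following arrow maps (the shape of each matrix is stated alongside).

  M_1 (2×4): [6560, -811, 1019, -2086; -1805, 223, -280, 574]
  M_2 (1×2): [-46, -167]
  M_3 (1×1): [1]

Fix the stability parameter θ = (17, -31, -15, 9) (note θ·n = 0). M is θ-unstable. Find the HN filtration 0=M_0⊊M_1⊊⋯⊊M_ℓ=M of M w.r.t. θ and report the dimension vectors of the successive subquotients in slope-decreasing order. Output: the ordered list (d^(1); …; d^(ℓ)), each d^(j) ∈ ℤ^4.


Interval decomposition of M: I[1,1]^2, I[1,2], I[1,4].
HN type (ℓ=4): μ^(1)=17; μ^(2)=9; μ^(3)=-7; μ^(4)=-29/3

((2, 0, 0, 0); (0, 0, 0, 1); (1, 1, 0, 0); (1, 1, 1, 0))


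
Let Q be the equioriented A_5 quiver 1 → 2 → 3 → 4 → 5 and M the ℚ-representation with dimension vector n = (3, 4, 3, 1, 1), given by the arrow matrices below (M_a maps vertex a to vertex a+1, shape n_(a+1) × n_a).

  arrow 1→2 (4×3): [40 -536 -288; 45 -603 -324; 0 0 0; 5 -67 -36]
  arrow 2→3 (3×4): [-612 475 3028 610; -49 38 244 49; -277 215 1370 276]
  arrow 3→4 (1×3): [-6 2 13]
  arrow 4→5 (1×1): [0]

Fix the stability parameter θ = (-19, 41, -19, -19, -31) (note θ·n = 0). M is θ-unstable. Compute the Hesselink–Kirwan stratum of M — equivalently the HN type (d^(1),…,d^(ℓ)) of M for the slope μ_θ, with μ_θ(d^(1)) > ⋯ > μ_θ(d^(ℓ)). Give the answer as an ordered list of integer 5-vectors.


Via rank(M_{q-1}∘⋯∘M_p): M ≅ I[1,1]^2, I[1,4], I[2,2], I[2,3]^2, I[5,5].
μ_θ-semistable layers: μ^(1)=41; μ^(2)=11; μ^(3)=1; μ^(4)=-19; μ^(5)=-31

((0, 1, 0, 0, 0); (0, 2, 2, 0, 0); (0, 1, 1, 1, 0); (3, 0, 0, 0, 0); (0, 0, 0, 0, 1))


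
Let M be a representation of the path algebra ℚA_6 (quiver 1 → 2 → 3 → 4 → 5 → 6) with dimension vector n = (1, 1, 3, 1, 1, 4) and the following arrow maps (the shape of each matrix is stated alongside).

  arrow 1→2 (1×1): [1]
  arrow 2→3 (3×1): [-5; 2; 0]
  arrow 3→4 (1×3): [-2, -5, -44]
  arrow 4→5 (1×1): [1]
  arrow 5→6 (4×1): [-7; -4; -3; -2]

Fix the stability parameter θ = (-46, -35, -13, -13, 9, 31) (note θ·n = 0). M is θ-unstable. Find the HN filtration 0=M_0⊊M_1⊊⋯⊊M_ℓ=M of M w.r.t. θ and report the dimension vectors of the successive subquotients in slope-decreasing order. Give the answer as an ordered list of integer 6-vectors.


Interval decomposition of M: I[1,3], I[3,3], I[3,6], I[6,6]^3.
HN type (ℓ=5): μ^(1)=31; μ^(2)=9; μ^(3)=-13; μ^(4)=-35; μ^(5)=-46

((0, 0, 0, 0, 0, 4); (0, 0, 0, 0, 1, 0); (0, 0, 3, 1, 0, 0); (0, 1, 0, 0, 0, 0); (1, 0, 0, 0, 0, 0))


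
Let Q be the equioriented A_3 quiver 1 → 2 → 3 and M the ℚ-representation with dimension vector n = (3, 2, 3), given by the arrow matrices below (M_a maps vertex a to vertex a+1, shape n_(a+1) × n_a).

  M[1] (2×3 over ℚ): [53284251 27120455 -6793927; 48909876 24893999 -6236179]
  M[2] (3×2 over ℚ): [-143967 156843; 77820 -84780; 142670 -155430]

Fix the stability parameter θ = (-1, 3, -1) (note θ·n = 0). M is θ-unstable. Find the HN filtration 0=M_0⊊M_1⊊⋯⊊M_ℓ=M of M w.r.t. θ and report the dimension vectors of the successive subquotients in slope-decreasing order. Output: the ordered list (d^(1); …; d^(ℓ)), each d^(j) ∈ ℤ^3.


Interval decomposition of M: I[1,1], I[1,2], I[1,3], I[3,3]^2.
HN type (ℓ=3): μ^(1)=3; μ^(2)=1; μ^(3)=-1

((0, 1, 0); (0, 1, 1); (3, 0, 2))


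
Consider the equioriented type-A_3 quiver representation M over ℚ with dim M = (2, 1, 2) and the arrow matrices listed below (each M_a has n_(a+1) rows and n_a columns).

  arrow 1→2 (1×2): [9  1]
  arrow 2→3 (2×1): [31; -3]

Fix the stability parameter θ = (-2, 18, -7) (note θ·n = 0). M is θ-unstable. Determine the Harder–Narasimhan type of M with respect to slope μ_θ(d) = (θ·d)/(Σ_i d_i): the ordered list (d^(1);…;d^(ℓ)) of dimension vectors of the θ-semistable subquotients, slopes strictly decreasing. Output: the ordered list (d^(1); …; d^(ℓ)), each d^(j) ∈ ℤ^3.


Barcode: M ≅ I[1,1], I[1,3], I[3,3]. HN layers by μ_θ (3 steps, strictly decreasing):
  μ^(1)=11/2; μ^(2)=-2; μ^(3)=-7

((0, 1, 1); (2, 0, 0); (0, 0, 1))


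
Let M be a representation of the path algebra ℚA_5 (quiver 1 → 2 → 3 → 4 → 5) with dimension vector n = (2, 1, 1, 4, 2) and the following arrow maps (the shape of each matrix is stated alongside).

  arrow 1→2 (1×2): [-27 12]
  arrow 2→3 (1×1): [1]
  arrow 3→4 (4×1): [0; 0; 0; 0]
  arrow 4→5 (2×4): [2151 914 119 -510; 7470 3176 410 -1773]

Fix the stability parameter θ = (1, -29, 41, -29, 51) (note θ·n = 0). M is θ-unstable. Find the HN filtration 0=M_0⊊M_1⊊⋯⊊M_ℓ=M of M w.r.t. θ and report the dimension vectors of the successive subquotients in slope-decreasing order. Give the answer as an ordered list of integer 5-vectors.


Interval decomposition of M: I[1,1], I[1,3], I[4,4]^2, I[4,5]^2.
HN type (ℓ=5): μ^(1)=51; μ^(2)=41; μ^(3)=1; μ^(4)=-14; μ^(5)=-29

((0, 0, 0, 0, 2); (0, 0, 1, 0, 0); (1, 0, 0, 0, 0); (1, 1, 0, 0, 0); (0, 0, 0, 4, 0))


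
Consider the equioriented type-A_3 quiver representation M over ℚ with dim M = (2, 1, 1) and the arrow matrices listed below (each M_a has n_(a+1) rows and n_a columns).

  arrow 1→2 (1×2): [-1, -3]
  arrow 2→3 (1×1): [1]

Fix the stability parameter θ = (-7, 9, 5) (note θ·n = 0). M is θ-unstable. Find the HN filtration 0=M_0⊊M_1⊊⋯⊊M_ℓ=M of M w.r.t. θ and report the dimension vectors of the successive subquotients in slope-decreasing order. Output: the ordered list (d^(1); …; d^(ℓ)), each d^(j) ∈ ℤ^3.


Barcode: M ≅ I[1,1], I[1,3]. HN layers by μ_θ (2 steps, strictly decreasing):
  μ^(1)=7; μ^(2)=-7

((0, 1, 1); (2, 0, 0))


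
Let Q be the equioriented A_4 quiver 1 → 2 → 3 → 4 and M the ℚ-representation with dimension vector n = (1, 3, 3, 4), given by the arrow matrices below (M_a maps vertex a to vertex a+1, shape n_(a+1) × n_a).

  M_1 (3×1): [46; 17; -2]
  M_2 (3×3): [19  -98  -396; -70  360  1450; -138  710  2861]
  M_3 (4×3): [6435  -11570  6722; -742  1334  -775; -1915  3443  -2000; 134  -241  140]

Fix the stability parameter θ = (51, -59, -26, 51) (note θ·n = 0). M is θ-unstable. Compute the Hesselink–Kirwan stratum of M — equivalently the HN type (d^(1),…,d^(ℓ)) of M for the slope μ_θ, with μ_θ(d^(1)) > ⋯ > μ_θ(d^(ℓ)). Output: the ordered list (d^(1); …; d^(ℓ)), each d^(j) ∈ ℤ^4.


Interval decomposition of M: I[1,2], I[2,4]^2, I[3,4], I[4,4].
HN type (ℓ=4): μ^(1)=51; μ^(2)=-4; μ^(3)=-26; μ^(4)=-59

((0, 0, 0, 4); (1, 1, 0, 0); (0, 0, 3, 0); (0, 2, 0, 0))


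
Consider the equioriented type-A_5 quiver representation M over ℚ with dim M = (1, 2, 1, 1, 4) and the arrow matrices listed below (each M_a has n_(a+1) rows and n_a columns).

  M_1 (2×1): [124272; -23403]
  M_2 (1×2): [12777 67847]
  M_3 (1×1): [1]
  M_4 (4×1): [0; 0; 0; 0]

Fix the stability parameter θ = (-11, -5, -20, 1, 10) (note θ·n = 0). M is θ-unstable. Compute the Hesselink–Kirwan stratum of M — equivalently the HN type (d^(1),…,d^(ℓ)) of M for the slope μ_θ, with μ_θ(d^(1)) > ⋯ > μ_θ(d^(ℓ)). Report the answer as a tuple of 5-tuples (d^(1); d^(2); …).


Interval decomposition of M: I[1,4], I[2,2], I[5,5]^4.
HN type (ℓ=4): μ^(1)=10; μ^(2)=1; μ^(3)=-5; μ^(4)=-12

((0, 0, 0, 0, 4); (0, 0, 0, 1, 0); (0, 1, 0, 0, 0); (1, 1, 1, 0, 0))


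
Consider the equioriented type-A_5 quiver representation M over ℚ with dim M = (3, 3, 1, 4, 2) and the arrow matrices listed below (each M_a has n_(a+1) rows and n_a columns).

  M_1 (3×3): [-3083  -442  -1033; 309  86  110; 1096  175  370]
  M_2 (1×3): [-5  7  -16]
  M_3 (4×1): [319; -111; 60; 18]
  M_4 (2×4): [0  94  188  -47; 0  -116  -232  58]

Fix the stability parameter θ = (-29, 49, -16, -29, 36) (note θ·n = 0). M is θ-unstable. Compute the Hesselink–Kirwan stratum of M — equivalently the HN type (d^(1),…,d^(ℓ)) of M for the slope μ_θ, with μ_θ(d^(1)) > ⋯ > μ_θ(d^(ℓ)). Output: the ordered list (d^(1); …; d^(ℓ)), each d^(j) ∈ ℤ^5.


Via rank(M_{q-1}∘⋯∘M_p): M ≅ I[1,2]^2, I[1,4], I[4,4]^2, I[4,5], I[5,5].
μ_θ-semistable layers: μ^(1)=49; μ^(2)=36; μ^(3)=4/3; μ^(4)=-29

((0, 2, 0, 0, 0); (0, 0, 0, 0, 2); (0, 1, 1, 1, 0); (3, 0, 0, 3, 0))


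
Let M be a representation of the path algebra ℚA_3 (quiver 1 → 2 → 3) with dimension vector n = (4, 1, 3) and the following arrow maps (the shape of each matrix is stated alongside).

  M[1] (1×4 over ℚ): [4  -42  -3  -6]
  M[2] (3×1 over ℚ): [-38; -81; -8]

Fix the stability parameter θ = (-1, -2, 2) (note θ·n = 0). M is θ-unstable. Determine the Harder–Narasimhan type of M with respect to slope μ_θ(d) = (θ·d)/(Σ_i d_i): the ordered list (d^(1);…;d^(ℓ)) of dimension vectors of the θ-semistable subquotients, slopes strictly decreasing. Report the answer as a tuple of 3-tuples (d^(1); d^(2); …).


Via rank(M_{q-1}∘⋯∘M_p): M ≅ I[1,1]^3, I[1,3], I[3,3]^2.
μ_θ-semistable layers: μ^(1)=2; μ^(2)=-1; μ^(3)=-3/2

((0, 0, 3); (3, 0, 0); (1, 1, 0))


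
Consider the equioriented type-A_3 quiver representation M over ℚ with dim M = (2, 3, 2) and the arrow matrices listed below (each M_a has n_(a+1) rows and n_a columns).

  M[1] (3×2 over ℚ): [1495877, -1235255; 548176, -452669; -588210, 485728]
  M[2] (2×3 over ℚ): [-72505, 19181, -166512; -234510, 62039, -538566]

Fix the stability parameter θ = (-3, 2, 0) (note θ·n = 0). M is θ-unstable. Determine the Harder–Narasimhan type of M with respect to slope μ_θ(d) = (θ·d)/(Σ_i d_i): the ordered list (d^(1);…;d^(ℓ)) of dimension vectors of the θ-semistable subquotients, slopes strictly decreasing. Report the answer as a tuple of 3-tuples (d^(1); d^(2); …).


Via rank(M_{q-1}∘⋯∘M_p): M ≅ I[1,3]^2, I[2,2].
μ_θ-semistable layers: μ^(1)=2; μ^(2)=1; μ^(3)=-3

((0, 1, 0); (0, 2, 2); (2, 0, 0))


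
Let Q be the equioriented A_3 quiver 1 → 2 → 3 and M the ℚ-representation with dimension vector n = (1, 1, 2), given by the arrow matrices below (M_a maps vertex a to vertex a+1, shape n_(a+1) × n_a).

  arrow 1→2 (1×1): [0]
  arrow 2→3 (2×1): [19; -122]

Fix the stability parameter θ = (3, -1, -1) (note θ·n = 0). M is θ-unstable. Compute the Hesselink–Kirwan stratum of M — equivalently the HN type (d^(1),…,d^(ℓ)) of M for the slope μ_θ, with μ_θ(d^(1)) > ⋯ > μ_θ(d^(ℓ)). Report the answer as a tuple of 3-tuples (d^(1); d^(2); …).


Via rank(M_{q-1}∘⋯∘M_p): M ≅ I[1,1], I[2,3], I[3,3].
μ_θ-semistable layers: μ^(1)=3; μ^(2)=-1

((1, 0, 0); (0, 1, 2))


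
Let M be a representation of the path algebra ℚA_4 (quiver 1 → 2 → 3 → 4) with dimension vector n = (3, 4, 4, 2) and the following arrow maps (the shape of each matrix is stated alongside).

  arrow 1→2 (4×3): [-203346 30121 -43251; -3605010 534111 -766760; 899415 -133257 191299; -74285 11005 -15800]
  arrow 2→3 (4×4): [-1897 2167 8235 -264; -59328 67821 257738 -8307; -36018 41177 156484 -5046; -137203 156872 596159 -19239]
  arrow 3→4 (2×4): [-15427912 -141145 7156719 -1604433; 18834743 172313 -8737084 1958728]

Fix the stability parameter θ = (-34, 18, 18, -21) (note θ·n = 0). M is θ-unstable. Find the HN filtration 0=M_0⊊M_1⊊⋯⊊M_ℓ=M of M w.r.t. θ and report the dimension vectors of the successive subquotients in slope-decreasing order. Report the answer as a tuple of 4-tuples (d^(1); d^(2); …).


Barcode: M ≅ I[1,2], I[1,4]^2, I[2,3], I[3,3]. HN layers by μ_θ (3 steps, strictly decreasing):
  μ^(1)=18; μ^(2)=5; μ^(3)=-34

((0, 2, 2, 0); (0, 2, 2, 2); (3, 0, 0, 0))


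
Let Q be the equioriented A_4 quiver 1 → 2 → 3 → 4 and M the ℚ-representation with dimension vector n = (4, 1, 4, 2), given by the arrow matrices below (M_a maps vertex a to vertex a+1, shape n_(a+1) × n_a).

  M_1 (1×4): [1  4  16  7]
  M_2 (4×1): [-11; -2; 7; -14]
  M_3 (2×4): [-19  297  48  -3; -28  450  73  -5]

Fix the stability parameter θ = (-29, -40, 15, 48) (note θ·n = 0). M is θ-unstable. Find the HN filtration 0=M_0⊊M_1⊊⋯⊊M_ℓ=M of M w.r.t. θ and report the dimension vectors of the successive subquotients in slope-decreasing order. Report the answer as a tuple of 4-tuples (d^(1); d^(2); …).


Via rank(M_{q-1}∘⋯∘M_p): M ≅ I[1,1]^3, I[1,4], I[3,3]^2, I[3,4].
μ_θ-semistable layers: μ^(1)=48; μ^(2)=15; μ^(3)=-29; μ^(4)=-69/2

((0, 0, 0, 2); (0, 0, 4, 0); (3, 0, 0, 0); (1, 1, 0, 0))


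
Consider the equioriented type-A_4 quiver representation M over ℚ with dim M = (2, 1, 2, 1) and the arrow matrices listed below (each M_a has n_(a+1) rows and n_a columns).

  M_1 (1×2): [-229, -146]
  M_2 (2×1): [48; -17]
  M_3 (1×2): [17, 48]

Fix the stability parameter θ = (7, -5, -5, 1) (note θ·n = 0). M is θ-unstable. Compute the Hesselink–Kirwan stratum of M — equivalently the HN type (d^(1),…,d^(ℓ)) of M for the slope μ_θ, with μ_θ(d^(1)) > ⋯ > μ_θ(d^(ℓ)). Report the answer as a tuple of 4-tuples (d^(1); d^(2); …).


Via rank(M_{q-1}∘⋯∘M_p): M ≅ I[1,1], I[1,3], I[3,4].
μ_θ-semistable layers: μ^(1)=7; μ^(2)=1; μ^(3)=-1; μ^(4)=-5

((1, 0, 0, 0); (0, 0, 0, 1); (1, 1, 1, 0); (0, 0, 1, 0))


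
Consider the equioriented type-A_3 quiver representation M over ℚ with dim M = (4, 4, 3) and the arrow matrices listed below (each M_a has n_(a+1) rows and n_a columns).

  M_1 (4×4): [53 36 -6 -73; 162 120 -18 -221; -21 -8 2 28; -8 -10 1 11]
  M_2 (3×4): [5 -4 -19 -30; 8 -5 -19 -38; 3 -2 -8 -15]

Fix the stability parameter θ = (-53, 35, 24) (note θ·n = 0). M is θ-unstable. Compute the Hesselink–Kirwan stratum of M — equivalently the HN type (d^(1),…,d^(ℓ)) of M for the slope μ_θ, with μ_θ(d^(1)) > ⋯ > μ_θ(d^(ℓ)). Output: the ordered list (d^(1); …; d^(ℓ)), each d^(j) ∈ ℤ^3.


Via rank(M_{q-1}∘⋯∘M_p): M ≅ I[1,1], I[1,3]^3, I[2,2].
μ_θ-semistable layers: μ^(1)=35; μ^(2)=59/2; μ^(3)=-53

((0, 1, 0); (0, 3, 3); (4, 0, 0))


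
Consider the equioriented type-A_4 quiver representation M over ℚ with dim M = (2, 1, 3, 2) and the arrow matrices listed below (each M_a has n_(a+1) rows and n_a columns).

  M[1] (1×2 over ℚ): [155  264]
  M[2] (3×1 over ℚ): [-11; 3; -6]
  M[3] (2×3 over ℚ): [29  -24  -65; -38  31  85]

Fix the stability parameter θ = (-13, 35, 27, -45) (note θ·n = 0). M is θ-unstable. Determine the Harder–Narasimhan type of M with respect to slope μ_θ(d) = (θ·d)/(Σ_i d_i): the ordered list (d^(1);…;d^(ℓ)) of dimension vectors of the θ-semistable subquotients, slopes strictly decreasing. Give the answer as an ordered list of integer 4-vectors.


Via rank(M_{q-1}∘⋯∘M_p): M ≅ I[1,1], I[1,4], I[3,3], I[3,4].
μ_θ-semistable layers: μ^(1)=27; μ^(2)=17/3; μ^(3)=-9; μ^(4)=-13

((0, 0, 1, 0); (0, 1, 1, 1); (0, 0, 1, 1); (2, 0, 0, 0))


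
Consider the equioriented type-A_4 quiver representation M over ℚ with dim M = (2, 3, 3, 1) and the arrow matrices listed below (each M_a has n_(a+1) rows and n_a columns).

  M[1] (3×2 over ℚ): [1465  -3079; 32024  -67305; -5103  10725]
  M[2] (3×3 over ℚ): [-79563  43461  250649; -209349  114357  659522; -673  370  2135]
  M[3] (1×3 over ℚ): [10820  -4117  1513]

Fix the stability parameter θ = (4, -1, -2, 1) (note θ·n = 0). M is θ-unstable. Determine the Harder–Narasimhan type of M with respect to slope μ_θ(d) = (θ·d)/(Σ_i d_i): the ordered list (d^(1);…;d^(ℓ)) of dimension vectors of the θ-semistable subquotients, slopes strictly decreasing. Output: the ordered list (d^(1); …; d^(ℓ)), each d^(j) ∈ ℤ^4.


Barcode: M ≅ I[1,3], I[1,4], I[2,3]. HN layers by μ_θ (3 steps, strictly decreasing):
  μ^(1)=1; μ^(2)=1/3; μ^(3)=-3/2

((0, 0, 0, 1); (2, 2, 2, 0); (0, 1, 1, 0))


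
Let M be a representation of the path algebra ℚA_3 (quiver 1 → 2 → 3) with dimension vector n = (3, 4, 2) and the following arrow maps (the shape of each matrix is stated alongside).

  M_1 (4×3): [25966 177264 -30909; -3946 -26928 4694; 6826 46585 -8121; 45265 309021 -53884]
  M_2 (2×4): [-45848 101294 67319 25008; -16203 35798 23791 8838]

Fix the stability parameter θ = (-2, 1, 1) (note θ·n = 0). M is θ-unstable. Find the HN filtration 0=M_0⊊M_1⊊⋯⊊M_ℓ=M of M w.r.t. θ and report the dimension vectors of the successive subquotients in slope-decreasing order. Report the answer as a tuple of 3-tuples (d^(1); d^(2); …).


Interval decomposition of M: I[1,2], I[1,3]^2, I[2,2].
HN type (ℓ=2): μ^(1)=1; μ^(2)=-2

((0, 4, 2); (3, 0, 0))


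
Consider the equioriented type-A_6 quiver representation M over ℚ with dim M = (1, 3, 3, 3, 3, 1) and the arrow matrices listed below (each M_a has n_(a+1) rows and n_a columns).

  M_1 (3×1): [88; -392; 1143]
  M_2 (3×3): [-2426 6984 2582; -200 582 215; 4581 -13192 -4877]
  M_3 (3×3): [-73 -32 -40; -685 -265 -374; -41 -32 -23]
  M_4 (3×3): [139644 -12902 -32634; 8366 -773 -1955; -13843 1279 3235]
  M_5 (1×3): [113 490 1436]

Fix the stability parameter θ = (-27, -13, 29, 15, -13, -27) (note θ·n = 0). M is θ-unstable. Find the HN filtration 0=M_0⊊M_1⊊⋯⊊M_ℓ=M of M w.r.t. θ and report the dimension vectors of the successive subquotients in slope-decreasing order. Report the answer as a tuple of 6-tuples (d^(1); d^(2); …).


Barcode: M ≅ I[1,4], I[2,2], I[2,6], I[3,5], I[5,5]. HN layers by μ_θ (5 steps, strictly decreasing):
  μ^(1)=22; μ^(2)=31/3; μ^(3)=1; μ^(4)=-13; μ^(5)=-27

((0, 0, 1, 1, 0, 0); (0, 0, 1, 1, 1, 0); (0, 0, 1, 1, 1, 1); (0, 3, 0, 0, 1, 0); (1, 0, 0, 0, 0, 0))


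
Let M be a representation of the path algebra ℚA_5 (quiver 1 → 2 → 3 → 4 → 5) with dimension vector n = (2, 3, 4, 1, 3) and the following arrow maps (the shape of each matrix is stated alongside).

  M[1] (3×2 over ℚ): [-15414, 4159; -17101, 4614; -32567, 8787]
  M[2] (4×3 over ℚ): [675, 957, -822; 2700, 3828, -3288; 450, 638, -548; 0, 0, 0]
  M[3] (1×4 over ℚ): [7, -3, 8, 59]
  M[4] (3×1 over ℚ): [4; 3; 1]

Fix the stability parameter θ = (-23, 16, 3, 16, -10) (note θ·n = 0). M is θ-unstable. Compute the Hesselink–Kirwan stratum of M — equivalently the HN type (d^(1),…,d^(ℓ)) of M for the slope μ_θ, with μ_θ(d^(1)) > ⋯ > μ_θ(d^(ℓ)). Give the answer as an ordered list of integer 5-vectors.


Via rank(M_{q-1}∘⋯∘M_p): M ≅ I[1,2], I[1,5], I[2,2], I[3,3]^3, I[5,5]^2.
μ_θ-semistable layers: μ^(1)=16; μ^(2)=25/4; μ^(3)=3; μ^(4)=-10; μ^(5)=-23

((0, 2, 0, 0, 0); (0, 1, 1, 1, 1); (0, 0, 3, 0, 0); (0, 0, 0, 0, 2); (2, 0, 0, 0, 0))


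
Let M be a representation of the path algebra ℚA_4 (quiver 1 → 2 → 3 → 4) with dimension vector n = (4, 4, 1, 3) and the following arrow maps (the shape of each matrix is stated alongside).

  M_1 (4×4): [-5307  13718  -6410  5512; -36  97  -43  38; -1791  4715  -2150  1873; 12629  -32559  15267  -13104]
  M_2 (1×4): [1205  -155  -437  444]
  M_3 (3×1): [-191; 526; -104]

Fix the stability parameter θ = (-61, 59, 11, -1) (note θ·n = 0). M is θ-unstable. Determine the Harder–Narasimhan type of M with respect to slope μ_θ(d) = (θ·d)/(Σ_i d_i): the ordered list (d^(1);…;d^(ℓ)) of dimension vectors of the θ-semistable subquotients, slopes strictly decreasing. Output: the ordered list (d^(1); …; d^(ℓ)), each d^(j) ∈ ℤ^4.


Via rank(M_{q-1}∘⋯∘M_p): M ≅ I[1,1], I[1,2]^2, I[1,4], I[2,2], I[4,4]^2.
μ_θ-semistable layers: μ^(1)=59; μ^(2)=23; μ^(3)=-1; μ^(4)=-61

((0, 3, 0, 0); (0, 1, 1, 1); (0, 0, 0, 2); (4, 0, 0, 0))


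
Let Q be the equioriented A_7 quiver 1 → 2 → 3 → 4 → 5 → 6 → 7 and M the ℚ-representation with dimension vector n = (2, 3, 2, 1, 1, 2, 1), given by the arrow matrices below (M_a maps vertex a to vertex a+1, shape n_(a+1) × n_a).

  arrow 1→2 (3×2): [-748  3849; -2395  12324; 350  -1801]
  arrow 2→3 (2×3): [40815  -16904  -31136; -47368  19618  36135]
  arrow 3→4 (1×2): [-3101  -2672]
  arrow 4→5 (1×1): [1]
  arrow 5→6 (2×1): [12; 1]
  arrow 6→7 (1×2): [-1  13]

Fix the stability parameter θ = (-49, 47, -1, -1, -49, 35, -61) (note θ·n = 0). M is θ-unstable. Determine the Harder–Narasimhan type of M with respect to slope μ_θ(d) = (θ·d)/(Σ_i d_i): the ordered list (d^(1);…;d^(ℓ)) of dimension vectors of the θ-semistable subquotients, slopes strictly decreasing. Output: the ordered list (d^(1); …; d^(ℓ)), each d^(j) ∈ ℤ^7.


Interval decomposition of M: I[1,2], I[1,7], I[2,3], I[6,6].
HN type (ℓ=5): μ^(1)=47; μ^(2)=35; μ^(3)=23; μ^(4)=-5; μ^(5)=-49

((0, 1, 0, 0, 0, 0, 0); (0, 0, 0, 0, 0, 1, 0); (0, 1, 1, 0, 0, 0, 0); (0, 1, 1, 1, 1, 1, 1); (2, 0, 0, 0, 0, 0, 0))
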